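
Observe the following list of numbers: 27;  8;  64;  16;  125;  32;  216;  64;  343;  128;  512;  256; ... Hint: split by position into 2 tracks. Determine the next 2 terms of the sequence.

729, 512

Split by position mod 2 into 2 tracks.
Track A: 27, 64, 125, 216, 343, 512 — the cubes 3³, 4³, 5³, ….
Track B: 8, 16, 32, 64, 128, 256 — successive powers of 2.
Position 13 falls in track A as its term 7, giving 729.
The 14th slot belongs to track B; its 7th term is 512.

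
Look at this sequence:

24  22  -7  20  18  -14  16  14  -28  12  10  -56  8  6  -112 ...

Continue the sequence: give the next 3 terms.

4, 2, -224

Positions follow the repeating pattern AAB; grouping by letter gives 2 tracks.
Track A: 24, 22, 20, 18, 16, 14, 12, 10, 8, 6 (linear: a_n = 26 − 2·n).
Track B: -7, -14, -28, -56, -112 (geometric with ratio 2).
The 16th slot belongs to track A; its 11th term is 4.
Position 17 → track A, term 12 = 2.
Term 18 comes from track B (its 6th entry): -224.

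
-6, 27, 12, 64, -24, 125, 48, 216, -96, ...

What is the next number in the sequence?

Odd-indexed and even-indexed terms follow separate rules.
Stream A = -6, 12, -24, 48, -96: geometric, ×-2 each step.
Stream B = 27, 64, 125, 216: the cubes 3³, 4³, 5³, ….
The 10th slot belongs to stream B; its 5th term is 343.

343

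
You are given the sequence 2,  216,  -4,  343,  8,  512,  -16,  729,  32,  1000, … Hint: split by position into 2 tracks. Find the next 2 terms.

Split by position mod 2 into 2 tracks.
Subsequence A = 2, -4, 8, -16, 32: a geometric progression (common ratio -2).
Subsequence B = 216, 343, 512, 729, 1000: the cubes 6³, 7³, 8³, ….
The 11th slot belongs to subsequence A; its 6th term is -64.
Position 12 falls in subsequence B as its term 6, giving 1331.

-64, 1331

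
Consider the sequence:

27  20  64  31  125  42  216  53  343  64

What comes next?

The terms cycle through 2 interleaved subsequences.
Track A = 27, 64, 125, 216, 343: perfect cubes starting at 3³.
Track B = 20, 31, 42, 53, 64: linear: a_n = 9 + 11·n.
Position 11 → track A, term 6 = 512.

512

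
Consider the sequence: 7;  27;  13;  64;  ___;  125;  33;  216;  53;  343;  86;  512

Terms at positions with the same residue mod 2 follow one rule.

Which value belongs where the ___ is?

The terms cycle through 2 interleaved subsequences.
Subsequence A: 7, 13, ?, 33, 53, 86 — each term equals the sum of the previous two.
Subsequence B: 27, 64, 125, 216, 343, 512 — the cubes 3³, 4³, 5³, ….
The gap is subsequence A's term 3; the rule gives 20.

20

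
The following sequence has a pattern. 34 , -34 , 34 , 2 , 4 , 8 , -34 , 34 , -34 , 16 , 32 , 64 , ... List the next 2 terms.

34, -34

The slot pattern repeats as AAABBB (period 6), so there are 2 interleaved tracks.
Track A is 34, -34, 34, -34, 34, -34, which is alternating ±34.
Track B is 2, 4, 8, 16, 32, 64, which is a geometric progression (common ratio 2).
Position 13 falls in track A as its term 7, giving 34.
The 14th slot belongs to track A; its 8th term is -34.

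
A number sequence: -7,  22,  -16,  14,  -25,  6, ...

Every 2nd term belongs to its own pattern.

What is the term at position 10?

-10

Odd-indexed and even-indexed terms follow separate rules.
Track A: -7, -16, -25. Linear: a_n = 2 − 9·n.
Track B: 22, 14, 6. Subtracting 8 each time.
The 10th slot belongs to track B; its 5th term is -10.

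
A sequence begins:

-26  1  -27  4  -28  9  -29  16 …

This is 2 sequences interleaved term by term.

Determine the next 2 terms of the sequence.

-30, 25

Odd-indexed and even-indexed terms follow separate rules.
Stream A: -26, -27, -28, -29 — arithmetic, step −1.
Stream B: 1, 4, 9, 16 — perfect squares starting at 1².
Position 9 falls in stream A as its term 5, giving -30.
The 10th slot belongs to stream B; its 5th term is 25.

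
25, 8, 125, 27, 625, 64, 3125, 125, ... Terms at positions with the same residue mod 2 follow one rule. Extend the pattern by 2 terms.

15625, 216

Odd-indexed and even-indexed terms follow separate rules.
Track A: 25, 125, 625, 3125 (powers of 5).
Track B: 8, 27, 64, 125 (perfect cubes starting at 2³).
Position 9 falls in track A as its term 5, giving 15625.
The 10th slot belongs to track B; its 5th term is 216.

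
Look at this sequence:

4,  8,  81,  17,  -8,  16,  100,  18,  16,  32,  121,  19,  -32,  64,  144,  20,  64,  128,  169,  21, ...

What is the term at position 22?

256

Split by position mod 4: positions 1, 5, 9, … form one track, and each other residue class forms its own.
Track A = 4, -8, 16, -32, 64: geometric, ×-2 each step.
Track B = 8, 16, 32, 64, 128: powers 2^3, 2^4, 2^5, ….
Track C = 81, 100, 121, 144, 169: consecutive squares n² from n = 9.
Track D = 17, 18, 19, 20, 21: adding 1 each time.
The 22nd slot belongs to track B; its 6th term is 256.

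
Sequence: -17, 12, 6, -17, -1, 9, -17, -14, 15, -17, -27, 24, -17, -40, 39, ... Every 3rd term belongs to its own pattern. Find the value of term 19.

-17

Split by position mod 3 into 3 tracks.
Subsequence A: -17, -17, -17, -17, -17 — the constant sequence -17.
Subsequence B: 12, -1, -14, -27, -40 — arithmetic with common difference −13.
Subsequence C: 6, 9, 15, 24, 39 — each term equals the sum of the previous two.
The 19th slot belongs to subsequence A; its 7th term is -17.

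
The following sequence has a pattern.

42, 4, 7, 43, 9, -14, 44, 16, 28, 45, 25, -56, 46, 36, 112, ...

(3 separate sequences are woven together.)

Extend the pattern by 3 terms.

47, 49, -224

Read the sequence 3 terms at a time; column i is its own pattern.
Subsequence A: 42, 43, 44, 45, 46. Linear: a_n = 41 + n.
Subsequence B: 4, 9, 16, 25, 36. The squares 2², 3², 4², ….
Subsequence C: 7, -14, 28, -56, 112. Geometric, ×-2 each step.
Position 16 falls in subsequence A as its term 6, giving 47.
The 17th slot belongs to subsequence B; its 6th term is 49.
Position 18 → subsequence C, term 6 = -224.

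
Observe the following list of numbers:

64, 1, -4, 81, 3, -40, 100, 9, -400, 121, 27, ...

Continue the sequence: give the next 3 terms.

-4000, 144, 81

Read the sequence 3 terms at a time; column i is its own pattern.
Subsequence A: 64, 81, 100, 121. Perfect squares starting at 8².
Subsequence B: 1, 3, 9, 27. Powers 3^0, 3^1, 3^2, ….
Subsequence C: -4, -40, -400. Multiplying by 10 each time.
Term 12 comes from subsequence C (its 4th entry): -4000.
Position 13 → subsequence A, term 5 = 144.
Position 14 → subsequence B, term 5 = 81.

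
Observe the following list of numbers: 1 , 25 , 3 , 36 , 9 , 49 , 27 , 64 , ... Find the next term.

Positions 1, 3, 5, … form one subsequence and positions 2, 4, 6, … form another.
Stream A is 1, 3, 9, 27, which is powers of 3.
Stream B is 25, 36, 49, 64, which is perfect squares starting at 5².
Position 9 → stream A, term 5 = 81.

81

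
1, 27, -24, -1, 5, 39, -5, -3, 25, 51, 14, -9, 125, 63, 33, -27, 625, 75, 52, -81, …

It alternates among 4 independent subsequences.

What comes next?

The terms cycle through 4 interleaved subsequences.
Track A: 1, 5, 25, 125, 625. Powers of 5.
Track B: 27, 39, 51, 63, 75. Adding 12 each time.
Track C: -24, -5, 14, 33, 52. Adding 19 each time.
Track D: -1, -3, -9, -27, -81. Multiplying by 3 each time.
Position 21 → track A, term 6 = 3125.

3125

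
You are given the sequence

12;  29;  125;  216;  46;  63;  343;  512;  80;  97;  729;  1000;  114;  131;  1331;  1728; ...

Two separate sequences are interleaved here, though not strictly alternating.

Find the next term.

148

The slot pattern repeats as AABB (period 4), so there are 2 interleaved tracks.
Subsequence A: 12, 29, 46, 63, 80, 97, 114, 131 (arithmetic, step +17).
Subsequence B: 125, 216, 343, 512, 729, 1000, 1331, 1728 (perfect cubes starting at 5³).
Position 17 falls in subsequence A as its term 9, giving 148.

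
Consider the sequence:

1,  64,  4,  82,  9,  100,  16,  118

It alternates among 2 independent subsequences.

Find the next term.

Positions 1, 3, 5, … form one subsequence and positions 2, 4, 6, … form another.
Track A: 1, 4, 9, 16. Consecutive squares n² from n = 1.
Track B: 64, 82, 100, 118. Linear: a_n = 46 + 18·n.
Position 9 falls in track A as its term 5, giving 25.

25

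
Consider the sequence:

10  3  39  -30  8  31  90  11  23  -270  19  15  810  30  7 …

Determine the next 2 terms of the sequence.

Split by position mod 3: positions 1, 4, 7, … form one track, and each other residue class forms its own.
Stream A = 10, -30, 90, -270, 810: a geometric progression (common ratio -3).
Stream B = 3, 8, 11, 19, 30: each term equals the sum of the previous two.
Stream C = 39, 31, 23, 15, 7: linear: a_n = 47 − 8·n.
Term 16 comes from stream A (its 6th entry): -2430.
The 17th slot belongs to stream B; its 6th term is 49.

-2430, 49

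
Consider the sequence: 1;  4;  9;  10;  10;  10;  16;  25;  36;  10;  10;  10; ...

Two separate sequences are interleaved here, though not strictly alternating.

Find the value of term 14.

The slot pattern repeats as AAABBB (period 6), so there are 2 interleaved tracks.
Track A: 1, 4, 9, 16, 25, 36 (perfect squares starting at 1²).
Track B: 10, 10, 10, 10, 10, 10 (the constant sequence 10).
Position 14 falls in track A as its term 8, giving 64.

64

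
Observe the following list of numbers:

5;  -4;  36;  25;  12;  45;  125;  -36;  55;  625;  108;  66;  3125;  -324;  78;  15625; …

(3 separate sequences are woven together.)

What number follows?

Taking every 3rd term gives 3 separate tracks.
Subsequence A: 5, 25, 125, 625, 3125, 15625 (successive powers of 5).
Subsequence B: -4, 12, -36, 108, -324 (a geometric progression (common ratio -3)).
Subsequence C: 36, 45, 55, 66, 78 (triangular numbers n(n+1)/2 for n = 8, 9, …).
Position 17 → subsequence B, term 6 = 972.

972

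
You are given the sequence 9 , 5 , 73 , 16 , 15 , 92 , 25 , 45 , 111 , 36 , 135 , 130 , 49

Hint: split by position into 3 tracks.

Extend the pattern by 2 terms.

Split by position mod 3: positions 1, 4, 7, … form one track, and each other residue class forms its own.
Track A: 9, 16, 25, 36, 49 — the squares 3², 4², 5², ….
Track B: 5, 15, 45, 135 — multiplying by 3 each time.
Track C: 73, 92, 111, 130 — adding 19 each time.
Position 14 falls in track B as its term 5, giving 405.
Term 15 comes from track C (its 5th entry): 149.

405, 149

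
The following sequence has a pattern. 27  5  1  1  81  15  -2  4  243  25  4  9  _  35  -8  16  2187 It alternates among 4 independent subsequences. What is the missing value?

The terms cycle through 4 interleaved subsequences.
Track A: 27, 81, 243, ?, 2187. Powers 3^3, 3^4, 3^5, ….
Track B: 5, 15, 25, 35. Adding 10 each time.
Track C: 1, -2, 4, -8. A geometric progression (common ratio -2).
Track D: 1, 4, 9, 16. Perfect squares starting at 1².
So the missing entry in track A is 729.

729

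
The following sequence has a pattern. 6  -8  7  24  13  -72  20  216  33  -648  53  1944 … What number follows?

86

Odd-indexed and even-indexed terms follow separate rules.
Subsequence A is 6, 7, 13, 20, 33, 53, which is a Fibonacci-like recurrence a_n = a_{n-1} + a_{n-2}.
Subsequence B is -8, 24, -72, 216, -648, 1944, which is geometric, ×-3 each step.
Position 13 → subsequence A, term 7 = 86.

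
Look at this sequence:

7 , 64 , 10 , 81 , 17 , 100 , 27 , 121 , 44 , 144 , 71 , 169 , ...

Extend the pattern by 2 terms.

115, 196

Taking every 2nd term gives 2 separate tracks.
Track A: 7, 10, 17, 27, 44, 71. Fibonacci-style (each term is the sum of the two before it).
Track B: 64, 81, 100, 121, 144, 169. Consecutive squares n² from n = 8.
Position 13 → track A, term 7 = 115.
Position 14 → track B, term 7 = 196.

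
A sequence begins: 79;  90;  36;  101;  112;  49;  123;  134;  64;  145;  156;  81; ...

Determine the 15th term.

The slot pattern repeats as AAB (period 3), so there are 2 interleaved tracks.
Track A is 79, 90, 101, 112, 123, 134, 145, 156, which is linear: a_n = 68 + 11·n.
Track B is 36, 49, 64, 81, which is perfect squares starting at 6².
Position 15 falls in track B as its term 5, giving 100.

100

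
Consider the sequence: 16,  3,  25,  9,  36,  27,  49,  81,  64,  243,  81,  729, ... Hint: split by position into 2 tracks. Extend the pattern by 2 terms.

100, 2187

Positions 1, 3, 5, … form one subsequence and positions 2, 4, 6, … form another.
Stream A: 16, 25, 36, 49, 64, 81 (perfect squares starting at 4²).
Stream B: 3, 9, 27, 81, 243, 729 (geometric with ratio 3).
Position 13 → stream A, term 7 = 100.
Position 14 → stream B, term 7 = 2187.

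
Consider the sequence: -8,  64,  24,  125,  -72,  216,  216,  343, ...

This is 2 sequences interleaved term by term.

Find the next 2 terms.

-648, 512

The terms cycle through 2 interleaved subsequences.
Track A = -8, 24, -72, 216: geometric with ratio -3.
Track B = 64, 125, 216, 343: perfect cubes starting at 4³.
Term 9 comes from track A (its 5th entry): -648.
Position 10 → track B, term 5 = 512.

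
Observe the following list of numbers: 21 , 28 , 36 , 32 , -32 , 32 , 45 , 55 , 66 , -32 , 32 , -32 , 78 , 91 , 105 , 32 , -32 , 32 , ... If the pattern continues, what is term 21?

153

The slot pattern repeats as AAABBB (period 6), so there are 2 interleaved tracks.
Track A: 21, 28, 36, 45, 55, 66, 78, 91, 105. The triangular numbers T_6, T_7, ….
Track B: 32, -32, 32, -32, 32, -32, 32, -32, 32. Alternating ±32.
The 21st slot belongs to track A; its 12th term is 153.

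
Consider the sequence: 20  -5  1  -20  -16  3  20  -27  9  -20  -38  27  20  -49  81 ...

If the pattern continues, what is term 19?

Read the sequence 3 terms at a time; column i is its own pattern.
Track A: 20, -20, 20, -20, 20 (oscillating between 20 and -20).
Track B: -5, -16, -27, -38, -49 (arithmetic with common difference −11).
Track C: 1, 3, 9, 27, 81 (powers 3^0, 3^1, 3^2, …).
The 19th slot belongs to track A; its 7th term is 20.

20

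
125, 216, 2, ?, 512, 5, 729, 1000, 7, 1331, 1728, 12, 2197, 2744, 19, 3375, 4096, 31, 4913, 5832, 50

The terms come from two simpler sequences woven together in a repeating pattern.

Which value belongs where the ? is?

343

Positions follow the repeating pattern AAB; grouping by letter gives 2 tracks.
Track A = 125, 216, ?, 512, 729, 1000, 1331, 1728, 2197, 2744, 3375, 4096, 4913, 5832: consecutive cubes n³ from n = 5.
Track B = 2, 5, 7, 12, 19, 31, 50: each term equals the sum of the previous two.
Filling track A at index 3 by its rule yields 343.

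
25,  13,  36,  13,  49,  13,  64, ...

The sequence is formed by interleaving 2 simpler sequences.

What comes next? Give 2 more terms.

Odd-indexed and even-indexed terms follow separate rules.
Track A: 25, 36, 49, 64 — consecutive squares n² from n = 5.
Track B: 13, 13, 13 — constant 13.
Position 8 falls in track B as its term 4, giving 13.
Position 9 → track A, term 5 = 81.

13, 81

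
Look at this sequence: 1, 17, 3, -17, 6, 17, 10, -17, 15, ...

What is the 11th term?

Split by position mod 2 into 2 tracks.
Subsequence A: 1, 3, 6, 10, 15 — the triangular numbers T_1, T_2, ….
Subsequence B: 17, -17, 17, -17 — the oscillation 17·(−1)^(n+1).
Position 11 falls in subsequence A as its term 6, giving 21.

21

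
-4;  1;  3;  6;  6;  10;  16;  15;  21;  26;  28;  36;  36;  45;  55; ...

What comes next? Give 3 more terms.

Reading positions in blocks of 3 reveals the pattern ABB — 2 tracks woven together.
Track A is -4, 6, 16, 26, 36, which is arithmetic, step +10.
Track B is 1, 3, 6, 10, 15, 21, 28, 36, 45, 55, which is the triangular numbers T_1, T_2, ….
The 16th slot belongs to track A; its 6th term is 46.
Position 17 falls in track B as its term 11, giving 66.
The 18th slot belongs to track B; its 12th term is 78.

46, 66, 78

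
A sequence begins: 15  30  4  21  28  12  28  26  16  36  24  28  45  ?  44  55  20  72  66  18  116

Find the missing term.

22

Split by position mod 3: positions 1, 4, 7, … form one track, and each other residue class forms its own.
Subsequence A: 15, 21, 28, 36, 45, 55, 66 (triangular numbers n(n+1)/2 for n = 5, 6, …).
Subsequence B: 30, 28, 26, 24, ?, 20, 18 (linear: a_n = 32 − 2·n).
Subsequence C: 4, 12, 16, 28, 44, 72, 116 (a Fibonacci-like recurrence a_n = a_{n-1} + a_{n-2}).
Subsequence B's pattern makes the blank 22.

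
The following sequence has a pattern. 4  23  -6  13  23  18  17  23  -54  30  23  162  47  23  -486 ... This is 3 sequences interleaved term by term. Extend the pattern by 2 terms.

Split by position mod 3 into 3 tracks.
Subsequence A = 4, 13, 17, 30, 47: Fibonacci-style (each term is the sum of the two before it).
Subsequence B = 23, 23, 23, 23, 23: always 23.
Subsequence C = -6, 18, -54, 162, -486: multiplying by -3 each time.
Position 16 falls in subsequence A as its term 6, giving 77.
Position 17 → subsequence B, term 6 = 23.

77, 23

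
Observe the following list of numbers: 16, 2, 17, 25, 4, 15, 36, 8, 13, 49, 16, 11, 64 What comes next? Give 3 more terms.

Split by position mod 3 into 3 tracks.
Subsequence A = 16, 25, 36, 49, 64: the squares 4², 5², 6², ….
Subsequence B = 2, 4, 8, 16: successive powers of 2.
Subsequence C = 17, 15, 13, 11: arithmetic with common difference −2.
The 14th slot belongs to subsequence B; its 5th term is 32.
Position 15 → subsequence C, term 5 = 9.
Position 16 falls in subsequence A as its term 6, giving 81.

32, 9, 81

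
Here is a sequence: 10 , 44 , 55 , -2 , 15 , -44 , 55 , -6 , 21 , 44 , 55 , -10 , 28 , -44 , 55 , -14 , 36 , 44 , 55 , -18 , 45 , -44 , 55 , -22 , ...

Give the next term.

Split by position mod 4 into 4 tracks.
Subsequence A: 10, 15, 21, 28, 36, 45. The triangular numbers T_4, T_5, ….
Subsequence B: 44, -44, 44, -44, 44, -44. The oscillation 44·(−1)^(n+1).
Subsequence C: 55, 55, 55, 55, 55, 55. The constant sequence 55.
Subsequence D: -2, -6, -10, -14, -18, -22. Arithmetic with common difference −4.
Term 25 comes from subsequence A (its 7th entry): 55.

55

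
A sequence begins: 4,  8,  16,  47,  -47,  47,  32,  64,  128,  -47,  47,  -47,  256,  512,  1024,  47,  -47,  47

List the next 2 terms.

Positions follow the repeating pattern AAABBB; grouping by letter gives 2 tracks.
Subsequence A = 4, 8, 16, 32, 64, 128, 256, 512, 1024: successive powers of 2.
Subsequence B = 47, -47, 47, -47, 47, -47, 47, -47, 47: alternating ±47.
Position 19 → subsequence A, term 10 = 2048.
Term 20 comes from subsequence A (its 11th entry): 4096.

2048, 4096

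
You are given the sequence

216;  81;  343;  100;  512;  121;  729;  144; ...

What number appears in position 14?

225

Positions 1, 3, 5, … form one subsequence and positions 2, 4, 6, … form another.
Track A is 216, 343, 512, 729, which is the cubes 6³, 7³, 8³, ….
Track B is 81, 100, 121, 144, which is the squares 9², 10², 11², ….
Position 14 → track B, term 7 = 225.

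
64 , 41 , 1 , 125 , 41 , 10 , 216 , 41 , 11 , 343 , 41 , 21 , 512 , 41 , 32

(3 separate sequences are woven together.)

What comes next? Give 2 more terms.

Split by position mod 3 into 3 tracks.
Track A is 64, 125, 216, 343, 512, which is perfect cubes starting at 4³.
Track B is 41, 41, 41, 41, 41, which is always 41.
Track C is 1, 10, 11, 21, 32, which is each term equals the sum of the previous two.
Position 16 falls in track A as its term 6, giving 729.
Position 17 → track B, term 6 = 41.

729, 41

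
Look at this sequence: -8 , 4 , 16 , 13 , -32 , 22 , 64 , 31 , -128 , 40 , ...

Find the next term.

Taking every 2nd term gives 2 separate tracks.
Track A: -8, 16, -32, 64, -128 (geometric, ×-2 each step).
Track B: 4, 13, 22, 31, 40 (linear: a_n = -5 + 9·n).
The 11th slot belongs to track A; its 6th term is 256.

256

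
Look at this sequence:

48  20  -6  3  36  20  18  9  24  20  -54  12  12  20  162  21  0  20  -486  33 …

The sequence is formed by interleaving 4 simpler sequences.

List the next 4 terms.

-12, 20, 1458, 54

Split by position mod 4: positions 1, 5, 9, … form one track, and each other residue class forms its own.
Track A = 48, 36, 24, 12, 0: arithmetic with common difference −12.
Track B = 20, 20, 20, 20, 20: the constant sequence 20.
Track C = -6, 18, -54, 162, -486: geometric, ×-3 each step.
Track D = 3, 9, 12, 21, 33: a Fibonacci-like recurrence a_n = a_{n-1} + a_{n-2}.
Position 21 falls in track A as its term 6, giving -12.
Position 22 → track B, term 6 = 20.
Position 23 → track C, term 6 = 1458.
Position 24 → track D, term 6 = 54.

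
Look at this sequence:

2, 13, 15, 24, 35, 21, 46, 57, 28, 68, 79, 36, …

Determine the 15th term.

The slot pattern repeats as AAB (period 3), so there are 2 interleaved tracks.
Track A: 2, 13, 24, 35, 46, 57, 68, 79 — linear: a_n = -9 + 11·n.
Track B: 15, 21, 28, 36 — triangular numbers starting at T_5.
Position 15 → track B, term 5 = 45.

45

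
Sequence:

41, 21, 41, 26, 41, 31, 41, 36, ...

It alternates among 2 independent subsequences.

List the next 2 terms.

41, 41

The terms cycle through 2 interleaved subsequences.
Subsequence A is 41, 41, 41, 41, which is always 41.
Subsequence B is 21, 26, 31, 36, which is arithmetic with common difference +5.
Term 9 comes from subsequence A (its 5th entry): 41.
The 10th slot belongs to subsequence B; its 5th term is 41.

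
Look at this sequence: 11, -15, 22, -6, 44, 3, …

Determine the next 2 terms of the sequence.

Positions 1, 3, 5, … form one subsequence and positions 2, 4, 6, … form another.
Track A = 11, 22, 44: geometric with ratio 2.
Track B = -15, -6, 3: linear: a_n = -24 + 9·n.
Position 7 falls in track A as its term 4, giving 88.
Position 8 → track B, term 4 = 12.

88, 12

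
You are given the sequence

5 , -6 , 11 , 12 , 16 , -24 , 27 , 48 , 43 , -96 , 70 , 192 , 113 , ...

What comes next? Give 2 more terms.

-384, 183

Positions 1, 3, 5, … form one subsequence and positions 2, 4, 6, … form another.
Track A is 5, 11, 16, 27, 43, 70, 113, which is Fibonacci-style (each term is the sum of the two before it).
Track B is -6, 12, -24, 48, -96, 192, which is geometric, ×-2 each step.
Position 14 falls in track B as its term 7, giving -384.
Position 15 falls in track A as its term 8, giving 183.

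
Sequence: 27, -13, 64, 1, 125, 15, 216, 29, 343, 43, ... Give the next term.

512

The terms cycle through 2 interleaved subsequences.
Subsequence A: 27, 64, 125, 216, 343 — consecutive cubes n³ from n = 3.
Subsequence B: -13, 1, 15, 29, 43 — linear: a_n = -27 + 14·n.
Position 11 → subsequence A, term 6 = 512.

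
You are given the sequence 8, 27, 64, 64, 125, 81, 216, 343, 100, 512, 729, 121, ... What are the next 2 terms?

The slot pattern repeats as AAB (period 3), so there are 2 interleaved tracks.
Stream A = 8, 27, 64, 125, 216, 343, 512, 729: consecutive cubes n³ from n = 2.
Stream B = 64, 81, 100, 121: the squares 8², 9², 10², ….
Position 13 falls in stream A as its term 9, giving 1000.
Position 14 falls in stream A as its term 10, giving 1331.

1000, 1331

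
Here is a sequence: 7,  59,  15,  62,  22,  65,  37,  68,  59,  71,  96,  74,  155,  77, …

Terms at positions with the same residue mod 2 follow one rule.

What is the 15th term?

251

Taking every 2nd term gives 2 separate tracks.
Subsequence A: 7, 15, 22, 37, 59, 96, 155 (each term equals the sum of the previous two).
Subsequence B: 59, 62, 65, 68, 71, 74, 77 (arithmetic, step +3).
Position 15 falls in subsequence A as its term 8, giving 251.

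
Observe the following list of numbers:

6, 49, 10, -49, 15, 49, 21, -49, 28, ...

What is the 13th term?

The terms cycle through 2 interleaved subsequences.
Stream A: 6, 10, 15, 21, 28. Triangular numbers n(n+1)/2 for n = 3, 4, ….
Stream B: 49, -49, 49, -49. The oscillation 49·(−1)^(n+1).
Position 13 falls in stream A as its term 7, giving 45.

45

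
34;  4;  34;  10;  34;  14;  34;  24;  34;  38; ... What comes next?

The terms cycle through 2 interleaved subsequences.
Track A: 34, 34, 34, 34, 34. The constant sequence 34.
Track B: 4, 10, 14, 24, 38. A Fibonacci-like recurrence a_n = a_{n-1} + a_{n-2}.
Term 11 comes from track A (its 6th entry): 34.

34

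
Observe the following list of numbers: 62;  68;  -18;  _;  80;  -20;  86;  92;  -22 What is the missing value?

Positions follow the repeating pattern AAB; grouping by letter gives 2 tracks.
Track A: 62, 68, ?, 80, 86, 92 (adding 6 each time).
Track B: -18, -20, -22 (arithmetic with common difference −2).
Track A's pattern makes the blank 74.

74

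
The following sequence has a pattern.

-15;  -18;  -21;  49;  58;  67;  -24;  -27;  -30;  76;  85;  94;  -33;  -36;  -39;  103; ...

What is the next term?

112

Positions follow the repeating pattern AAABBB; grouping by letter gives 2 tracks.
Subsequence A = -15, -18, -21, -24, -27, -30, -33, -36, -39: arithmetic, step −3.
Subsequence B = 49, 58, 67, 76, 85, 94, 103: arithmetic with common difference +9.
Position 17 → subsequence B, term 8 = 112.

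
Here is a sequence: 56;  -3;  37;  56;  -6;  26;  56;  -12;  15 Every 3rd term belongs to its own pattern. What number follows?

Taking every 3rd term gives 3 separate tracks.
Stream A = 56, 56, 56: the constant sequence 56.
Stream B = -3, -6, -12: geometric, ×2 each step.
Stream C = 37, 26, 15: linear: a_n = 48 − 11·n.
Position 10 falls in stream A as its term 4, giving 56.

56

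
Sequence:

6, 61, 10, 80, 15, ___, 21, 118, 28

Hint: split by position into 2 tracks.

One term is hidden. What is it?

The terms cycle through 2 interleaved subsequences.
Stream A: 6, 10, 15, 21, 28. Triangular numbers starting at T_3.
Stream B: 61, 80, ?, 118. Linear: a_n = 42 + 19·n.
Filling stream B at index 3 by its rule yields 99.

99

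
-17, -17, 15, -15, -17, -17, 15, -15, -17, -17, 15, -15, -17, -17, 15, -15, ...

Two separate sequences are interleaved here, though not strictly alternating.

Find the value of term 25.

-17

Positions follow the repeating pattern AABB; grouping by letter gives 2 tracks.
Track A is -17, -17, -17, -17, -17, -17, -17, -17, which is constant -17.
Track B is 15, -15, 15, -15, 15, -15, 15, -15, which is alternating ±15.
Term 25 comes from track A (its 13th entry): -17.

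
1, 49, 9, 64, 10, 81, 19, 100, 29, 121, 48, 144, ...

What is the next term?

77

The terms cycle through 2 interleaved subsequences.
Subsequence A: 1, 9, 10, 19, 29, 48 (each term equals the sum of the previous two).
Subsequence B: 49, 64, 81, 100, 121, 144 (perfect squares starting at 7²).
Position 13 → subsequence A, term 7 = 77.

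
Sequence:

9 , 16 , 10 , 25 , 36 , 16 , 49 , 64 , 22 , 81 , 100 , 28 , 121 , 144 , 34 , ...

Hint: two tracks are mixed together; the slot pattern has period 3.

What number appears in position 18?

40

Positions follow the repeating pattern AAB; grouping by letter gives 2 tracks.
Track A: 9, 16, 25, 36, 49, 64, 81, 100, 121, 144 — the squares 3², 4², 5², ….
Track B: 10, 16, 22, 28, 34 — linear: a_n = 4 + 6·n.
The 18th slot belongs to track B; its 6th term is 40.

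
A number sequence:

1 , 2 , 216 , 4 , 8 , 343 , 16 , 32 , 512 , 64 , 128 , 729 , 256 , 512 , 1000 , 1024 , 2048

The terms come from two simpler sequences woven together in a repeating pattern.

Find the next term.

The slot pattern repeats as AAB (period 3), so there are 2 interleaved tracks.
Track A is 1, 2, 4, 8, 16, 32, 64, 128, 256, 512, 1024, 2048, which is powers of 2.
Track B is 216, 343, 512, 729, 1000, which is consecutive cubes n³ from n = 6.
Position 18 → track B, term 6 = 1331.

1331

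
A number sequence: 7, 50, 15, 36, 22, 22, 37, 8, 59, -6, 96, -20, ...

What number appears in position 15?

251

Odd-indexed and even-indexed terms follow separate rules.
Track A = 7, 15, 22, 37, 59, 96: Fibonacci-style (each term is the sum of the two before it).
Track B = 50, 36, 22, 8, -6, -20: subtracting 14 each time.
Position 15 falls in track A as its term 8, giving 251.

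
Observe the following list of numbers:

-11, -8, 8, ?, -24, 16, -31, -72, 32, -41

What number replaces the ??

The terms cycle through 3 interleaved subsequences.
Subsequence A is -11, ?, -31, -41, which is arithmetic with common difference −10.
Subsequence B is -8, -24, -72, which is multiplying by 3 each time.
Subsequence C is 8, 16, 32, which is powers 2^3, 2^4, 2^5, ….
So the missing entry in subsequence A is -21.

-21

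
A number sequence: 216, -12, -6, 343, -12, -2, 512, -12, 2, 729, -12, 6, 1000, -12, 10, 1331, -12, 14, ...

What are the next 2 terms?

1728, -12

Split by position mod 3 into 3 tracks.
Stream A = 216, 343, 512, 729, 1000, 1331: perfect cubes starting at 6³.
Stream B = -12, -12, -12, -12, -12, -12: the constant sequence -12.
Stream C = -6, -2, 2, 6, 10, 14: arithmetic with common difference +4.
Position 19 → stream A, term 7 = 1728.
Term 20 comes from stream B (its 7th entry): -12.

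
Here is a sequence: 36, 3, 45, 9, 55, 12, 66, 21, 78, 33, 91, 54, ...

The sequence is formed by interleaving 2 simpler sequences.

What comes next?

105

Taking every 2nd term gives 2 separate tracks.
Track A: 36, 45, 55, 66, 78, 91. Triangular numbers n(n+1)/2 for n = 8, 9, ….
Track B: 3, 9, 12, 21, 33, 54. Each term equals the sum of the previous two.
The 13th slot belongs to track A; its 7th term is 105.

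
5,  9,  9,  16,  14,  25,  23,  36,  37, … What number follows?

49

Odd-indexed and even-indexed terms follow separate rules.
Subsequence A = 5, 9, 14, 23, 37: Fibonacci-style (each term is the sum of the two before it).
Subsequence B = 9, 16, 25, 36: the squares 3², 4², 5², ….
The 10th slot belongs to subsequence B; its 5th term is 49.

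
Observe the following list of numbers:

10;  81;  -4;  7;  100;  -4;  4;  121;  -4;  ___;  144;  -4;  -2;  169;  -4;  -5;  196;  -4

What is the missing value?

Read the sequence 3 terms at a time; column i is its own pattern.
Stream A: 10, 7, 4, ?, -2, -5 — linear: a_n = 13 − 3·n.
Stream B: 81, 100, 121, 144, 169, 196 — consecutive squares n² from n = 9.
Stream C: -4, -4, -4, -4, -4, -4 — the constant sequence -4.
The gap is stream A's term 4; the rule gives 1.

1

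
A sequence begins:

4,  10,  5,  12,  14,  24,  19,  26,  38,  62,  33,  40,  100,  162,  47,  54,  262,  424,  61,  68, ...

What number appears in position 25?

1796

Positions follow the repeating pattern AABB; grouping by letter gives 2 tracks.
Track A is 4, 10, 14, 24, 38, 62, 100, 162, 262, 424, which is each term equals the sum of the previous two.
Track B is 5, 12, 19, 26, 33, 40, 47, 54, 61, 68, which is adding 7 each time.
Position 25 → track A, term 13 = 1796.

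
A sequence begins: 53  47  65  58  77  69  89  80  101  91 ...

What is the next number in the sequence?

Split by position mod 2 into 2 tracks.
Track A is 53, 65, 77, 89, 101, which is arithmetic, step +12.
Track B is 47, 58, 69, 80, 91, which is arithmetic with common difference +11.
Position 11 falls in track A as its term 6, giving 113.

113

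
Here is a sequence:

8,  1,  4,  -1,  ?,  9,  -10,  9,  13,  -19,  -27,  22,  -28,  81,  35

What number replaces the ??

Split by position mod 3 into 3 tracks.
Track A: 8, -1, -10, -19, -28. Subtracting 9 each time.
Track B: 1, ?, 9, -27, 81. Geometric, ×-3 each step.
Track C: 4, 9, 13, 22, 35. A Fibonacci-like recurrence a_n = a_{n-1} + a_{n-2}.
So the missing entry in track B is -3.

-3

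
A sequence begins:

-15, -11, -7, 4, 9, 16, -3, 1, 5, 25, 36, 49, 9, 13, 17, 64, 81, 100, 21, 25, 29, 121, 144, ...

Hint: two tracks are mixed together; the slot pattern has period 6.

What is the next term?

169

Reading positions in blocks of 6 reveals the pattern AAABBB — 2 tracks woven together.
Track A: -15, -11, -7, -3, 1, 5, 9, 13, 17, 21, 25, 29 (linear: a_n = -19 + 4·n).
Track B: 4, 9, 16, 25, 36, 49, 64, 81, 100, 121, 144 (perfect squares starting at 2²).
The 24th slot belongs to track B; its 12th term is 169.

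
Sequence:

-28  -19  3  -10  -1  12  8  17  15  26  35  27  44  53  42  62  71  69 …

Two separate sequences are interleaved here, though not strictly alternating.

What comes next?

80

Positions follow the repeating pattern AAB; grouping by letter gives 2 tracks.
Stream A: -28, -19, -10, -1, 8, 17, 26, 35, 44, 53, 62, 71 — adding 9 each time.
Stream B: 3, 12, 15, 27, 42, 69 — a Fibonacci-like recurrence a_n = a_{n-1} + a_{n-2}.
Position 19 → stream A, term 13 = 80.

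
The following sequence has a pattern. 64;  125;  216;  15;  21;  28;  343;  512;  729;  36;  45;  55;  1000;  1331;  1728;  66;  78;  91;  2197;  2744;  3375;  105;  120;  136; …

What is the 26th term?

4913

Reading positions in blocks of 6 reveals the pattern AAABBB — 2 tracks woven together.
Subsequence A: 64, 125, 216, 343, 512, 729, 1000, 1331, 1728, 2197, 2744, 3375 — perfect cubes starting at 4³.
Subsequence B: 15, 21, 28, 36, 45, 55, 66, 78, 91, 105, 120, 136 — triangular numbers starting at T_5.
Position 26 falls in subsequence A as its term 14, giving 4913.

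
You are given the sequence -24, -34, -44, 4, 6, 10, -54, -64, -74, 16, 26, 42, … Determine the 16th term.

68

Reading positions in blocks of 6 reveals the pattern AAABBB — 2 tracks woven together.
Subsequence A: -24, -34, -44, -54, -64, -74 — subtracting 10 each time.
Subsequence B: 4, 6, 10, 16, 26, 42 — a Fibonacci-like recurrence a_n = a_{n-1} + a_{n-2}.
The 16th slot belongs to subsequence B; its 7th term is 68.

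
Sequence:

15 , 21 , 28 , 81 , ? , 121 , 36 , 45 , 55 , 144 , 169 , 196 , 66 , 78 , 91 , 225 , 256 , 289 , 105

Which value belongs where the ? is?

Positions follow the repeating pattern AAABBB; grouping by letter gives 2 tracks.
Stream A is 15, 21, 28, 36, 45, 55, 66, 78, 91, 105, which is triangular numbers starting at T_5.
Stream B is 81, ?, 121, 144, 169, 196, 225, 256, 289, which is the squares 9², 10², 11², ….
So the missing entry in stream B is 100.

100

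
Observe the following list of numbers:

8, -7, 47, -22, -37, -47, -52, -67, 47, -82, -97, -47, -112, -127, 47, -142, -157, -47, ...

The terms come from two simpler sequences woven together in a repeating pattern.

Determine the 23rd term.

The slot pattern repeats as AAB (period 3), so there are 2 interleaved tracks.
Track A is 8, -7, -22, -37, -52, -67, -82, -97, -112, -127, -142, -157, which is arithmetic with common difference −15.
Track B is 47, -47, 47, -47, 47, -47, which is alternating ±47.
The 23rd slot belongs to track A; its 16th term is -217.

-217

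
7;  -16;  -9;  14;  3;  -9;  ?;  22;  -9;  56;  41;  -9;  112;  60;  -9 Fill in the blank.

Taking every 3rd term gives 3 separate tracks.
Track A is 7, 14, ?, 56, 112, which is geometric, ×2 each step.
Track B is -16, 3, 22, 41, 60, which is arithmetic, step +19.
Track C is -9, -9, -9, -9, -9, which is constant -9.
Track A's pattern makes the blank 28.

28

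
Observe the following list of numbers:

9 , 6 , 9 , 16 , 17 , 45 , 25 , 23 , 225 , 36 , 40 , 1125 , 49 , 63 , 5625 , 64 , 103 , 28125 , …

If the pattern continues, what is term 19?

The terms cycle through 3 interleaved subsequences.
Track A: 9, 16, 25, 36, 49, 64 (perfect squares starting at 3²).
Track B: 6, 17, 23, 40, 63, 103 (Fibonacci-style (each term is the sum of the two before it)).
Track C: 9, 45, 225, 1125, 5625, 28125 (a geometric progression (common ratio 5)).
Position 19 falls in track A as its term 7, giving 81.

81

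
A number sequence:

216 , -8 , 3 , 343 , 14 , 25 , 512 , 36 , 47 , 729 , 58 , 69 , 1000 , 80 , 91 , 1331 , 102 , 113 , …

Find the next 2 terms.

The slot pattern repeats as ABB (period 3), so there are 2 interleaved tracks.
Track A: 216, 343, 512, 729, 1000, 1331. The cubes 6³, 7³, 8³, ….
Track B: -8, 3, 14, 25, 36, 47, 58, 69, 80, 91, 102, 113. Arithmetic with common difference +11.
Position 19 falls in track A as its term 7, giving 1728.
Term 20 comes from track B (its 13th entry): 124.

1728, 124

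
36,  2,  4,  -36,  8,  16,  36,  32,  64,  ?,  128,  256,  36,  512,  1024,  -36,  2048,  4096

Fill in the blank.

Reading positions in blocks of 3 reveals the pattern ABB — 2 tracks woven together.
Stream A: 36, -36, 36, ?, 36, -36. Alternating ±36.
Stream B: 2, 4, 8, 16, 32, 64, 128, 256, 512, 1024, 2048, 4096. Powers of 2.
Filling stream A at index 4 by its rule yields -36.

-36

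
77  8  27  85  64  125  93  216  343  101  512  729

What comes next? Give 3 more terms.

109, 1000, 1331

The slot pattern repeats as ABB (period 3), so there are 2 interleaved tracks.
Track A is 77, 85, 93, 101, which is arithmetic, step +8.
Track B is 8, 27, 64, 125, 216, 343, 512, 729, which is consecutive cubes n³ from n = 2.
The 13th slot belongs to track A; its 5th term is 109.
Position 14 falls in track B as its term 9, giving 1000.
Position 15 falls in track B as its term 10, giving 1331.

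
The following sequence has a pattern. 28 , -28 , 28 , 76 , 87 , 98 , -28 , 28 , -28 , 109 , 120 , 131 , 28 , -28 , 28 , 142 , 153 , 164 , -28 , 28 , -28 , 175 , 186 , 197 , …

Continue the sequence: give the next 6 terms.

28, -28, 28, 208, 219, 230

The slot pattern repeats as AAABBB (period 6), so there are 2 interleaved tracks.
Track A = 28, -28, 28, -28, 28, -28, 28, -28, 28, -28, 28, -28: oscillating between 28 and -28.
Track B = 76, 87, 98, 109, 120, 131, 142, 153, 164, 175, 186, 197: linear: a_n = 65 + 11·n.
Position 25 → track A, term 13 = 28.
Position 26 falls in track A as its term 14, giving -28.
The 27th slot belongs to track A; its 15th term is 28.
Term 28 comes from track B (its 13th entry): 208.
Term 29 comes from track B (its 14th entry): 219.
The 30th slot belongs to track B; its 15th term is 230.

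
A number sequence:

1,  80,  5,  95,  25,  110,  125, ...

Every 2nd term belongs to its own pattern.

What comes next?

Taking every 2nd term gives 2 separate tracks.
Track A = 1, 5, 25, 125: powers of 5.
Track B = 80, 95, 110: linear: a_n = 65 + 15·n.
Position 8 → track B, term 4 = 125.

125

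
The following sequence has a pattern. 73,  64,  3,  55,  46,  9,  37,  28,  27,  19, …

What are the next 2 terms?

10, 81

Reading positions in blocks of 3 reveals the pattern AAB — 2 tracks woven together.
Subsequence A is 73, 64, 55, 46, 37, 28, 19, which is linear: a_n = 82 − 9·n.
Subsequence B is 3, 9, 27, which is multiplying by 3 each time.
The 11th slot belongs to subsequence A; its 8th term is 10.
Position 12 → subsequence B, term 4 = 81.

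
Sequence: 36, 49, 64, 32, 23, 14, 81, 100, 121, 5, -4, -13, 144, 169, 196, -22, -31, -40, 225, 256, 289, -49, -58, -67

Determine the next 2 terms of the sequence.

Positions follow the repeating pattern AAABBB; grouping by letter gives 2 tracks.
Subsequence A is 36, 49, 64, 81, 100, 121, 144, 169, 196, 225, 256, 289, which is the squares 6², 7², 8², ….
Subsequence B is 32, 23, 14, 5, -4, -13, -22, -31, -40, -49, -58, -67, which is arithmetic, step −9.
The 25th slot belongs to subsequence A; its 13th term is 324.
Term 26 comes from subsequence A (its 14th entry): 361.

324, 361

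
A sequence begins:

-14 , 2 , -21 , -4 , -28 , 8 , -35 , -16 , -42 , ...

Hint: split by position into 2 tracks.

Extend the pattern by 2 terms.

32, -49

The terms cycle through 2 interleaved subsequences.
Track A: -14, -21, -28, -35, -42 (arithmetic, step −7).
Track B: 2, -4, 8, -16 (a geometric progression (common ratio -2)).
Position 10 → track B, term 5 = 32.
The 11th slot belongs to track A; its 6th term is -49.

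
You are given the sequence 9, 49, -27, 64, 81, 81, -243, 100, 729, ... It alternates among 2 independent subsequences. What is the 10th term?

121

Taking every 2nd term gives 2 separate tracks.
Track A: 9, -27, 81, -243, 729. Geometric with ratio -3.
Track B: 49, 64, 81, 100. Perfect squares starting at 7².
Position 10 → track B, term 5 = 121.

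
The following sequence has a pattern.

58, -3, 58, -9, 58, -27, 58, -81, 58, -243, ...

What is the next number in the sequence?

58

Split by position mod 2 into 2 tracks.
Stream A: 58, 58, 58, 58, 58. Constant 58.
Stream B: -3, -9, -27, -81, -243. Multiplying by 3 each time.
Term 11 comes from stream A (its 6th entry): 58.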